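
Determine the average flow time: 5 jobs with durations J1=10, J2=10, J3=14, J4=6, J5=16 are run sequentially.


Completion times:
  J1: completes at 10
  J2: completes at 20
  J3: completes at 34
  J4: completes at 40
  J5: completes at 56
Sum = 160
Average = 160/5
= 32.00


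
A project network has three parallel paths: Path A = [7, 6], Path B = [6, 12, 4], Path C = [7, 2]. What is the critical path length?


Path A: 7 + 6 = 13
Path B: 6 + 12 + 4 = 22
Path C: 7 + 2 = 9
Critical path = longest = max(13, 22, 9)
= 22 (Path B)


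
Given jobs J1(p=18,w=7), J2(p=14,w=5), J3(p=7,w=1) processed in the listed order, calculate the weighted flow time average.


Completion times:
  J1: C=18, w×C=7×18=126
  J2: C=32, w×C=5×32=160
  J3: C=39, w×C=1×39=39
Sum w×C = 325
Sum w = 13
Weighted avg = 325/13
= 25.00


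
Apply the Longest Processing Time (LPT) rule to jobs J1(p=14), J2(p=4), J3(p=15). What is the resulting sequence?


LPT: sort by longest processing time first
  J3: p=15
  J1: p=14
  J2: p=4
Order: J3 → J1 → J2


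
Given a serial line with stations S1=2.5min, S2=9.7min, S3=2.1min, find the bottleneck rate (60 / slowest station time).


Bottleneck = longest station time
Station times: [2.5, 9.7, 2.1]
Max = 9.7 min
Rate = 60 / 9.7
= 6.19 units/hour (bottleneck: 9.7min)


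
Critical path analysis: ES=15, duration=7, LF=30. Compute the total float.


EF = ES + duration = 15 + 7 = 22
LS = LF - duration = 30 - 7 = 23
Total Float = LF - EF = 30 - 22
(or LS - ES = 23 - 15)
= 8


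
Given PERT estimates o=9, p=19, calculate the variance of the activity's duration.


σ² = ((p - o) / 6)² = (p - o)² / 36
= (19 - 9)² / 36
= 10² / 36
= 100 / 36
= 2.7778


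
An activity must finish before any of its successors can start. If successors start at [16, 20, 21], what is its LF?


LF = min of all successor start times
Successors start at: [16, 20, 21]
LF = min(16, 20, 21)
= 16


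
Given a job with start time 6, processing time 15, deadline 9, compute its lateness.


Completion = 6 + 15 = 21
Lateness = C - d = 21 - 9
= 12


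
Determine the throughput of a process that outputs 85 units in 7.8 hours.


Throughput = units / time
= 85 / 7.8
= 10.9 units/hour


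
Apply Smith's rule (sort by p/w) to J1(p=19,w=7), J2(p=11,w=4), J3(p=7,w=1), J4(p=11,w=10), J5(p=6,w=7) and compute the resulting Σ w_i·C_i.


WSPT order (by p/w): J5 → J4 → J1 → J2 → J3
  J5: C=6, w·C=7×6=42
  J4: C=17, w·C=10×17=170
  J1: C=36, w·C=7×36=252
  J2: C=47, w·C=4×47=188
  J3: C=54, w·C=1×54=54
Σ w·C = 706
= 706


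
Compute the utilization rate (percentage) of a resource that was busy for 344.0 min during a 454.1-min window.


Utilization = busy / total × 100
= 344.0 / 454.1 × 100
= 75.8%


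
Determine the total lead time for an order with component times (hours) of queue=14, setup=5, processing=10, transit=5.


Lead time = queue + setup + processing + transit
= 14 + 5 + 10 + 5
= 34 hours


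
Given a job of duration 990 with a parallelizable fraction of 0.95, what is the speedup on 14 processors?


Amdahl's law: T_p = T × ((1-p) + p/N)
= 990 × ((1-0.95) + 0.95/14)
= 990 × (0.05 + 0.0679)
= 990 × 0.1179
= 116.68
Speedup = 990/116.68
= 8.48×


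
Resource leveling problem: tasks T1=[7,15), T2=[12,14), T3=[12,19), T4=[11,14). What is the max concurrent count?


Check each time point for overlaps:
  t=12: 4 tasks active (T1, T2, T3, T4)
Max concurrent = 4


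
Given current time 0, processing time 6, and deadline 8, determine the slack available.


Slack = due - current_time - processing
= 8 - 0 - 6
= 2


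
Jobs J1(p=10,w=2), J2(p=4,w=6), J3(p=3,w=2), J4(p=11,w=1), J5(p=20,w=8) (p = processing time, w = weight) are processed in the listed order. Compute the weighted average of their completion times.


Completion times:
  J1: C=10, w×C=2×10=20
  J2: C=14, w×C=6×14=84
  J3: C=17, w×C=2×17=34
  J4: C=28, w×C=1×28=28
  J5: C=48, w×C=8×48=384
Sum w×C = 550
Sum w = 19
Weighted avg = 550/19
= 28.95


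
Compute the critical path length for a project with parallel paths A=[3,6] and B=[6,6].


Path A: 3 + 6 = 9
Path B: 6 + 6 = 12
Critical path = longest = max(9, 12)
= 12 (Path B)


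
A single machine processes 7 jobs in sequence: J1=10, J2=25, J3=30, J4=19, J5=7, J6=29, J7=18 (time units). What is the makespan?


Sequential makespan: sum all processing times
= 10 + 25 + 30 + 19 + 7 + 29 + 18
= 138 time units


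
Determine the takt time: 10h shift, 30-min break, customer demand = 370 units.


Available = 10×60 - 30 = 570 min
Takt time = 570 / 370
= 1.54 min/unit


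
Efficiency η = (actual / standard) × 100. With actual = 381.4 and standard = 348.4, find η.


Efficiency = (actual / standard) × 100
= (381.4 / 348.4) × 100
= 109.5%


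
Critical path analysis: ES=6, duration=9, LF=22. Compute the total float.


EF = ES + duration = 6 + 9 = 15
LS = LF - duration = 22 - 9 = 13
Total Float = LF - EF = 22 - 15
(or LS - ES = 13 - 6)
= 7


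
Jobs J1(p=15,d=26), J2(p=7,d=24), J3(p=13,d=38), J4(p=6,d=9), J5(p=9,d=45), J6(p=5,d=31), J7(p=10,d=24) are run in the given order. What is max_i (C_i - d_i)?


Lateness per job (L = C - d):
  J1: C=15, d=26, L=-11
  J2: C=22, d=24, L=-2
  J3: C=35, d=38, L=-3
  J4: C=41, d=9, L=32
  J5: C=50, d=45, L=5
  J6: C=55, d=31, L=24
  J7: C=65, d=24, L=41
Lmax = max(-11, -2, -3, 32, 5, 24, 41)
= 41


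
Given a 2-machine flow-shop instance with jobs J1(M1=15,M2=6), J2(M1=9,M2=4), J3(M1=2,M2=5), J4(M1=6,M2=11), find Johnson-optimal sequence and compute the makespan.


Johnson's rule:
Group 1 (M1≤M2, sort by M1): ['J3', 'J4']
Group 2 (M1>M2, sort desc M2): ['J1', 'J2']
Sequence: J3 → J4 → J1 → J2
Makespan calculation:
  J3: M1 done=2, M2 done=7
  J4: M1 done=8, M2 done=19
  J1: M1 done=23, M2 done=29
  J2: M1 done=32, M2 done=36
= Sequence: J3 → J4 → J1 → J2, Makespan: 36


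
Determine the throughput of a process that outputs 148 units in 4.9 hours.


Throughput = units / time
= 148 / 4.9
= 30.2 units/hour


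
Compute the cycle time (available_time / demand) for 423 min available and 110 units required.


Cycle time = available time / demand
= 423 / 110
= 3.85 min/unit


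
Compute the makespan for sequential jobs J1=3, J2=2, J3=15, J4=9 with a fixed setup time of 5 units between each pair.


Makespan = Σ processing + (n-1) × setup
= (3 + 2 + 15 + 9) + (4-1)×5
= 29 + 15
= 44 time units


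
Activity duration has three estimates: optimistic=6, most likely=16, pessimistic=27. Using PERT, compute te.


te = (o + 4m + p) / 6
= (6 + 4×16 + 27) / 6
= (6 + 64 + 27) / 6
= 97 / 6
= 16.17


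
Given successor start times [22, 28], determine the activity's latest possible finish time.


LF = min of all successor start times
Successors start at: [22, 28]
LF = min(22, 28)
= 22


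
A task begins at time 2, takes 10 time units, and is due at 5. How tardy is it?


Completion = start + processing = 2 + 10 = 12
Tardiness = max(0, C - d) = max(0, 12 - 5)
= max(0, 7)
= 7


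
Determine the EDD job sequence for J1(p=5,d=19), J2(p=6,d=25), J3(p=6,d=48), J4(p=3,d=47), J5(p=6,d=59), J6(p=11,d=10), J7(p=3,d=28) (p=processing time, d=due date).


EDD: sort by earliest due date
  J6: d=10, p=11
  J1: d=19, p=5
  J2: d=25, p=6
  J7: d=28, p=3
  J4: d=47, p=3
  J3: d=48, p=6
  J5: d=59, p=6
Order: J6 → J1 → J2 → J7 → J4 → J3 → J5


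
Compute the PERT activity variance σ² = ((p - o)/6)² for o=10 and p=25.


σ² = ((p - o) / 6)² = (p - o)² / 36
= (25 - 10)² / 36
= 15² / 36
= 225 / 36
= 6.2500


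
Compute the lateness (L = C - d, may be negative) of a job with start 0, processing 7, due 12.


Completion = 0 + 7 = 7
Lateness = C - d = 7 - 12
= -5


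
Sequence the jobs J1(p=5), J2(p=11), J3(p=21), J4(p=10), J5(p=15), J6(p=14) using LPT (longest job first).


LPT: sort by longest processing time first
  J3: p=21
  J5: p=15
  J6: p=14
  J2: p=11
  J4: p=10
  J1: p=5
Order: J3 → J5 → J6 → J2 → J4 → J1


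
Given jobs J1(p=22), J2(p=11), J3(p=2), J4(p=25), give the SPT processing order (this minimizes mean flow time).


SPT: sort by shortest processing time
  J3: p=2
  J2: p=11
  J1: p=22
  J4: p=25
Order: J3 → J2 → J1 → J4


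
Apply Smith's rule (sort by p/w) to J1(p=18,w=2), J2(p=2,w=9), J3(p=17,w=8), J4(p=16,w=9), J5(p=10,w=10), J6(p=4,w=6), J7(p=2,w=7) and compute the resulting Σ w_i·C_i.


WSPT order (by p/w): J2 → J7 → J6 → J5 → J4 → J3 → J1
  J2: C=2, w·C=9×2=18
  J7: C=4, w·C=7×4=28
  J6: C=8, w·C=6×8=48
  J5: C=18, w·C=10×18=180
  J4: C=34, w·C=9×34=306
  J3: C=51, w·C=8×51=408
  J1: C=69, w·C=2×69=138
Σ w·C = 1126
= 1126


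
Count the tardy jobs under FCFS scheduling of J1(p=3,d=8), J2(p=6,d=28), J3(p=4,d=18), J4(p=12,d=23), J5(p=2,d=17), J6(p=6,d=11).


Completion vs due date:
  J1: C=3, d=8 → on time
  J2: C=9, d=28 → on time
  J3: C=13, d=18 → on time
  J4: C=25, d=23 → TARDY
  J5: C=27, d=17 → TARDY
  J6: C=33, d=11 → TARDY
Tardy jobs: J4, J5, J6
Count = 3


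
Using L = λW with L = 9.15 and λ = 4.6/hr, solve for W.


Little's law: L = λW → W = L / λ
= 9.15 / 4.6
= 1.99 hours


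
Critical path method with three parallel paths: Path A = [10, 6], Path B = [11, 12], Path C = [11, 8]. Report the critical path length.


Path A: 10 + 6 = 16
Path B: 11 + 12 = 23
Path C: 11 + 8 = 19
Critical path = longest = max(16, 23, 19)
= 23 (Path B)


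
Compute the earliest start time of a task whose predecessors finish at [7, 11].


ES = max of all predecessor completion times
Predecessors: [7, 11]
ES = max(7, 11)
= 11


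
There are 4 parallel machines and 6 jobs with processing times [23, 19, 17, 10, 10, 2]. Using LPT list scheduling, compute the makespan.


Jobs (LPT sorted): [23, 19, 17, 10, 10, 2]
Machines: 4
  J=23 → Machine 1 (load: 0+23=23)
  J=19 → Machine 2 (load: 0+19=19)
  J=17 → Machine 3 (load: 0+17=17)
  J=10 → Machine 4 (load: 0+10=10)
  J=10 → Machine 4 (load: 10+10=20)
  J=2 → Machine 3 (load: 17+2=19)
Machine loads: [23, 19, 19, 20]
Makespan = max = 23 time units


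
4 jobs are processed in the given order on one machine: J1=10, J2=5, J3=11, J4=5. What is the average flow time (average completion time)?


Completion times:
  J1: completes at 10
  J2: completes at 15
  J3: completes at 26
  J4: completes at 31
Sum = 82
Average = 82/4
= 20.50


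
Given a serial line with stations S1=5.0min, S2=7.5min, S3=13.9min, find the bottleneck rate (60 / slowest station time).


Bottleneck = longest station time
Station times: [5.0, 7.5, 13.9]
Max = 13.9 min
Rate = 60 / 13.9
= 4.32 units/hour (bottleneck: 13.9min)


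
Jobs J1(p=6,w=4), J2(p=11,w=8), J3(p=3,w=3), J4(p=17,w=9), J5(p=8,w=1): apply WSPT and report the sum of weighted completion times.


WSPT order (by p/w): J3 → J2 → J1 → J4 → J5
  J3: C=3, w·C=3×3=9
  J2: C=14, w·C=8×14=112
  J1: C=20, w·C=4×20=80
  J4: C=37, w·C=9×37=333
  J5: C=45, w·C=1×45=45
Σ w·C = 579
= 579


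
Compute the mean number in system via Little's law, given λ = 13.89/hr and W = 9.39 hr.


Little's law: L = λ × W
= 13.89 × 9.39
= 130.43


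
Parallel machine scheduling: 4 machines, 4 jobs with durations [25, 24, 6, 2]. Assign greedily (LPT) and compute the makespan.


Jobs (LPT sorted): [25, 24, 6, 2]
Machines: 4
  J=25 → Machine 1 (load: 0+25=25)
  J=24 → Machine 2 (load: 0+24=24)
  J=6 → Machine 3 (load: 0+6=6)
  J=2 → Machine 4 (load: 0+2=2)
Machine loads: [25, 24, 6, 2]
Makespan = max = 25 time units


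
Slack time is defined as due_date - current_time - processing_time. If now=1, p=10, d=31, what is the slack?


Slack = due - current_time - processing
= 31 - 1 - 10
= 20


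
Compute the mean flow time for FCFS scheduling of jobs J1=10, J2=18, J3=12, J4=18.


Completion times:
  J1: completes at 10
  J2: completes at 28
  J3: completes at 40
  J4: completes at 58
Sum = 136
Average = 136/4
= 34.00


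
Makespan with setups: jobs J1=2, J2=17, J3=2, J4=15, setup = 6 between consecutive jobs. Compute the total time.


Makespan = Σ processing + (n-1) × setup
= (2 + 17 + 2 + 15) + (4-1)×6
= 36 + 18
= 54 time units


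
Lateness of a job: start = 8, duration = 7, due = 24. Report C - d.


Completion = 8 + 7 = 15
Lateness = C - d = 15 - 24
= -9


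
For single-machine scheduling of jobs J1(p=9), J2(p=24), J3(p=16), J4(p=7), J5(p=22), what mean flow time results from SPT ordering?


SPT order: J4 → J1 → J3 → J5 → J2
Completion times:
  J4: C=7
  J1: C=16
  J3: C=32
  J5: C=54
  J2: C=78
Sum = 187, n = 5
Mean flow = 187/5
= 37.40


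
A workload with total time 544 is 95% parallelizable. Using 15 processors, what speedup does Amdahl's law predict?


Amdahl's law: T_p = T × ((1-p) + p/N)
= 544 × ((1-0.95) + 0.95/15)
= 544 × (0.05 + 0.0633)
= 544 × 0.1133
= 61.65
Speedup = 544/61.65
= 8.82×


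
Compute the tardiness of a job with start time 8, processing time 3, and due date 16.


Completion = start + processing = 8 + 3 = 11
Tardiness = max(0, C - d) = max(0, 11 - 16)
= max(0, -5)
= 0


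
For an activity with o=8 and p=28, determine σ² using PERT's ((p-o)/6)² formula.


σ² = ((p - o) / 6)² = (p - o)² / 36
= (28 - 8)² / 36
= 20² / 36
= 400 / 36
= 11.1111


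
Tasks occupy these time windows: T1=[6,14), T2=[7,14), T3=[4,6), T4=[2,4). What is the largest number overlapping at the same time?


Check each time point for overlaps:
  t=7: 2 tasks active (T1, T2)
Max concurrent = 2


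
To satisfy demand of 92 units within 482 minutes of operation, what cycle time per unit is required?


Cycle time = available time / demand
= 482 / 92
= 5.24 min/unit


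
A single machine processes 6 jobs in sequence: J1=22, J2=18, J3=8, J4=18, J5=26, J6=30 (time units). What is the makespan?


Sequential makespan: sum all processing times
= 22 + 18 + 8 + 18 + 26 + 30
= 122 time units


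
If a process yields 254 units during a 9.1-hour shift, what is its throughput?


Throughput = units / time
= 254 / 9.1
= 27.9 units/hour


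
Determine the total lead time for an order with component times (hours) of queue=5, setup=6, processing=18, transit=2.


Lead time = queue + setup + processing + transit
= 5 + 6 + 18 + 2
= 31 hours


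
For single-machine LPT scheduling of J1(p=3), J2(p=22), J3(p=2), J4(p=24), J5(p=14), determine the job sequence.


LPT: sort by longest processing time first
  J4: p=24
  J2: p=22
  J5: p=14
  J1: p=3
  J3: p=2
Order: J4 → J2 → J5 → J1 → J3


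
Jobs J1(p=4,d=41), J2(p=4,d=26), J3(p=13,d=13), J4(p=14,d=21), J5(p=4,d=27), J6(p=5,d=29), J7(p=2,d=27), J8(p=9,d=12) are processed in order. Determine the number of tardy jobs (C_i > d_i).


Completion vs due date:
  J1: C=4, d=41 → on time
  J2: C=8, d=26 → on time
  J3: C=21, d=13 → TARDY
  J4: C=35, d=21 → TARDY
  J5: C=39, d=27 → TARDY
  J6: C=44, d=29 → TARDY
  J7: C=46, d=27 → TARDY
  J8: C=55, d=12 → TARDY
Tardy jobs: J3, J4, J5, J6, J7, J8
Count = 6


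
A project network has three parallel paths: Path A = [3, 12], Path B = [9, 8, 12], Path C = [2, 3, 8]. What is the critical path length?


Path A: 3 + 12 = 15
Path B: 9 + 8 + 12 = 29
Path C: 2 + 3 + 8 = 13
Critical path = longest = max(15, 29, 13)
= 29 (Path B)


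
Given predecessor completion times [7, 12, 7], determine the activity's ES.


ES = max of all predecessor completion times
Predecessors: [7, 12, 7]
ES = max(7, 12, 7)
= 12


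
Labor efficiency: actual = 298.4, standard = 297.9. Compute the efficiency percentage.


Efficiency = (actual / standard) × 100
= (298.4 / 297.9) × 100
= 100.2%


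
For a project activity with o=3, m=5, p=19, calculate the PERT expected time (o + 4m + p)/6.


te = (o + 4m + p) / 6
= (3 + 4×5 + 19) / 6
= (3 + 20 + 19) / 6
= 42 / 6
= 7.00


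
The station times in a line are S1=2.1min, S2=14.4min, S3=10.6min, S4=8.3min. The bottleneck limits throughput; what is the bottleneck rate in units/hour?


Bottleneck = longest station time
Station times: [2.1, 14.4, 10.6, 8.3]
Max = 14.4 min
Rate = 60 / 14.4
= 4.17 units/hour (bottleneck: 14.4min)


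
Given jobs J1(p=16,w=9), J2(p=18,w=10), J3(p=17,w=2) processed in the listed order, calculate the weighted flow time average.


Completion times:
  J1: C=16, w×C=9×16=144
  J2: C=34, w×C=10×34=340
  J3: C=51, w×C=2×51=102
Sum w×C = 586
Sum w = 21
Weighted avg = 586/21
= 27.90


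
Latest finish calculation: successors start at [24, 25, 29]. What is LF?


LF = min of all successor start times
Successors start at: [24, 25, 29]
LF = min(24, 25, 29)
= 24


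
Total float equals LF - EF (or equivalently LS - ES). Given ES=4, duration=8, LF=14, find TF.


EF = ES + duration = 4 + 8 = 12
LS = LF - duration = 14 - 8 = 6
Total Float = LF - EF = 14 - 12
(or LS - ES = 6 - 4)
= 2


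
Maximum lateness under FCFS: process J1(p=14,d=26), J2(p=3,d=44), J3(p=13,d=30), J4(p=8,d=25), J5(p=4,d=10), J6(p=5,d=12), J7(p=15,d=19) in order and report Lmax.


Lateness per job (L = C - d):
  J1: C=14, d=26, L=-12
  J2: C=17, d=44, L=-27
  J3: C=30, d=30, L=0
  J4: C=38, d=25, L=13
  J5: C=42, d=10, L=32
  J6: C=47, d=12, L=35
  J7: C=62, d=19, L=43
Lmax = max(-12, -27, 0, 13, 32, 35, 43)
= 43


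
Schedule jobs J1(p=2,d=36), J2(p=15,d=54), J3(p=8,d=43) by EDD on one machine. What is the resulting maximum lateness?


EDD order: J1 → J3 → J2
Completion and lateness:
  J1: C=2, d=36, L=2-36=-34
  J3: C=10, d=43, L=10-43=-33
  J2: C=25, d=54, L=25-54=-29
Lmax = max(-34, -33, -29)
= -29


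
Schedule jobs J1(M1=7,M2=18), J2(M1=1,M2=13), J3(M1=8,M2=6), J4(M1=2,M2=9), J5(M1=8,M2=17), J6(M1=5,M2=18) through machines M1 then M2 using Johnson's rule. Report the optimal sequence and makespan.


Johnson's rule:
Group 1 (M1≤M2, sort by M1): ['J2', 'J4', 'J6', 'J1', 'J5']
Group 2 (M1>M2, sort desc M2): ['J3']
Sequence: J2 → J4 → J6 → J1 → J5 → J3
Makespan calculation:
  J2: M1 done=1, M2 done=14
  J4: M1 done=3, M2 done=23
  J6: M1 done=8, M2 done=41
  J1: M1 done=15, M2 done=59
  J5: M1 done=23, M2 done=76
  J3: M1 done=31, M2 done=82
= Sequence: J2 → J4 → J6 → J1 → J5 → J3, Makespan: 82


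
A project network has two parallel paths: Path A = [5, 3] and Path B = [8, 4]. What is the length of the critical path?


Path A: 5 + 3 = 8
Path B: 8 + 4 = 12
Critical path = longest = max(8, 12)
= 12 (Path B)


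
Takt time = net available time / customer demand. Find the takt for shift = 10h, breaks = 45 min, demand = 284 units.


Available = 10×60 - 45 = 555 min
Takt time = 555 / 284
= 1.95 min/unit


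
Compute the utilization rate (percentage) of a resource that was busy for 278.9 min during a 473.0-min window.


Utilization = busy / total × 100
= 278.9 / 473.0 × 100
= 59.0%


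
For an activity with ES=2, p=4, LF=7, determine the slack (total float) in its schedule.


EF = ES + duration = 2 + 4 = 6
LS = LF - duration = 7 - 4 = 3
Total Float = LF - EF = 7 - 6
(or LS - ES = 3 - 2)
= 1


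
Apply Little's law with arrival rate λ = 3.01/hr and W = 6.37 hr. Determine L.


Little's law: L = λ × W
= 3.01 × 6.37
= 19.17


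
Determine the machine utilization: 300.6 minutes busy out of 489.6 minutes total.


Utilization = busy / total × 100
= 300.6 / 489.6 × 100
= 61.4%


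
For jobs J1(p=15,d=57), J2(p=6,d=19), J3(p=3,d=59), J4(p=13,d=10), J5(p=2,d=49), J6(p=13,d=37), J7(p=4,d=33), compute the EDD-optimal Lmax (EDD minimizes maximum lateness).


EDD order: J4 → J2 → J7 → J6 → J5 → J1 → J3
Completion and lateness:
  J4: C=13, d=10, L=13-10=3
  J2: C=19, d=19, L=19-19=0
  J7: C=23, d=33, L=23-33=-10
  J6: C=36, d=37, L=36-37=-1
  J5: C=38, d=49, L=38-49=-11
  J1: C=53, d=57, L=53-57=-4
  J3: C=56, d=59, L=56-59=-3
Lmax = max(3, 0, -10, -1, -11, -4, -3)
= 3


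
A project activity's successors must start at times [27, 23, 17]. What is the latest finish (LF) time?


LF = min of all successor start times
Successors start at: [27, 23, 17]
LF = min(27, 23, 17)
= 17


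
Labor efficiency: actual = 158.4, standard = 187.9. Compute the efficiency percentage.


Efficiency = (actual / standard) × 100
= (158.4 / 187.9) × 100
= 84.3%


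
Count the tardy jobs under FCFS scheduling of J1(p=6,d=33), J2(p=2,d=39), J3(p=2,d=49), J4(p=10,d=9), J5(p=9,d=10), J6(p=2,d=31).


Completion vs due date:
  J1: C=6, d=33 → on time
  J2: C=8, d=39 → on time
  J3: C=10, d=49 → on time
  J4: C=20, d=9 → TARDY
  J5: C=29, d=10 → TARDY
  J6: C=31, d=31 → on time
Tardy jobs: J4, J5
Count = 2


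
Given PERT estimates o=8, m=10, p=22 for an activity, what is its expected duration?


te = (o + 4m + p) / 6
= (8 + 4×10 + 22) / 6
= (8 + 40 + 22) / 6
= 70 / 6
= 11.67


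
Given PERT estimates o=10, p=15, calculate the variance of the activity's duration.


σ² = ((p - o) / 6)² = (p - o)² / 36
= (15 - 10)² / 36
= 5² / 36
= 25 / 36
= 0.6944


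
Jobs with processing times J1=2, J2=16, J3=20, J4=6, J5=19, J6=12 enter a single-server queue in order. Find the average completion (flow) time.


Completion times:
  J1: completes at 2
  J2: completes at 18
  J3: completes at 38
  J4: completes at 44
  J5: completes at 63
  J6: completes at 75
Sum = 240
Average = 240/6
= 40.00


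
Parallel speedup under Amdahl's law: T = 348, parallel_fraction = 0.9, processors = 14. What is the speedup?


Amdahl's law: T_p = T × ((1-p) + p/N)
= 348 × ((1-0.9) + 0.9/14)
= 348 × (0.10 + 0.0643)
= 348 × 0.1643
= 57.17
Speedup = 348/57.17
= 6.09×


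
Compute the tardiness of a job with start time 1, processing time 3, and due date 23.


Completion = start + processing = 1 + 3 = 4
Tardiness = max(0, C - d) = max(0, 4 - 23)
= max(0, -19)
= 0


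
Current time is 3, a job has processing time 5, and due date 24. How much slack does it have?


Slack = due - current_time - processing
= 24 - 3 - 5
= 16


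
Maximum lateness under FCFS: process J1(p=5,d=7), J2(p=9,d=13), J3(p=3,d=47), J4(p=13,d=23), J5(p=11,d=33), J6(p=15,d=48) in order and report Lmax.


Lateness per job (L = C - d):
  J1: C=5, d=7, L=-2
  J2: C=14, d=13, L=1
  J3: C=17, d=47, L=-30
  J4: C=30, d=23, L=7
  J5: C=41, d=33, L=8
  J6: C=56, d=48, L=8
Lmax = max(-2, 1, -30, 7, 8, 8)
= 8


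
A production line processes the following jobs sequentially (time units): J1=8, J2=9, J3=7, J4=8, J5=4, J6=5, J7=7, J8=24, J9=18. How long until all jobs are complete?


Sequential makespan: sum all processing times
= 8 + 9 + 7 + 8 + 4 + 5 + 7 + 24 + 18
= 90 time units


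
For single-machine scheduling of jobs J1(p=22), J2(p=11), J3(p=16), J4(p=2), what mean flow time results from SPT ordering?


SPT order: J4 → J2 → J3 → J1
Completion times:
  J4: C=2
  J2: C=13
  J3: C=29
  J1: C=51
Sum = 95, n = 4
Mean flow = 95/4
= 23.75


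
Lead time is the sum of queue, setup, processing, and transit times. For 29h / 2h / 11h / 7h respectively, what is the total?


Lead time = queue + setup + processing + transit
= 29 + 2 + 11 + 7
= 49 hours


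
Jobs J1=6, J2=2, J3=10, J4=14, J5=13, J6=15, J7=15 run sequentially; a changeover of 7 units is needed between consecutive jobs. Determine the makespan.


Makespan = Σ processing + (n-1) × setup
= (6 + 2 + 10 + 14 + 13 + 15 + 15) + (7-1)×7
= 75 + 42
= 117 time units


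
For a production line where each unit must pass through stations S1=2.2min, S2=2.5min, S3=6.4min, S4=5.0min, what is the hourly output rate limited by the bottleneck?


Bottleneck = longest station time
Station times: [2.2, 2.5, 6.4, 5.0]
Max = 6.4 min
Rate = 60 / 6.4
= 9.38 units/hour (bottleneck: 6.4min)


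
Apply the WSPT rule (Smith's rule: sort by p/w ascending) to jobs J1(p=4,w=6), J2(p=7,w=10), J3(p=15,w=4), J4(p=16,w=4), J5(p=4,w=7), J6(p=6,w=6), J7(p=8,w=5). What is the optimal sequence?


WSPT (Smith's rule): sort by p/w ascending
  J5: p/w = 4/7 = 0.571
  J1: p/w = 4/6 = 0.667
  J2: p/w = 7/10 = 0.700
  J6: p/w = 6/6 = 1.000
  J7: p/w = 8/5 = 1.600
  J3: p/w = 15/4 = 3.750
  J4: p/w = 16/4 = 4.000
Order: J5 → J1 → J2 → J6 → J7 → J3 → J4


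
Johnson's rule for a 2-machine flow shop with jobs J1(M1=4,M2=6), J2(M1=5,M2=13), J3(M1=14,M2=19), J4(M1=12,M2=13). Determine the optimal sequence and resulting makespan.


Johnson's rule:
Group 1 (M1≤M2, sort by M1): ['J1', 'J2', 'J4', 'J3']
Group 2 (M1>M2, sort desc M2): []
Sequence: J1 → J2 → J4 → J3
Makespan calculation:
  J1: M1 done=4, M2 done=10
  J2: M1 done=9, M2 done=23
  J4: M1 done=21, M2 done=36
  J3: M1 done=35, M2 done=55
= Sequence: J1 → J2 → J4 → J3, Makespan: 55


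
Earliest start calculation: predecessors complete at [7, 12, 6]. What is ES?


ES = max of all predecessor completion times
Predecessors: [7, 12, 6]
ES = max(7, 12, 6)
= 12


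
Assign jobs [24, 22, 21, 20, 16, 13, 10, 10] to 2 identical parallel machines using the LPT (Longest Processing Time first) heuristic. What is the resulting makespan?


Jobs (LPT sorted): [24, 22, 21, 20, 16, 13, 10, 10]
Machines: 2
  J=24 → Machine 1 (load: 0+24=24)
  J=22 → Machine 2 (load: 0+22=22)
  J=21 → Machine 2 (load: 22+21=43)
  J=20 → Machine 1 (load: 24+20=44)
  J=16 → Machine 2 (load: 43+16=59)
  J=13 → Machine 1 (load: 44+13=57)
  J=10 → Machine 1 (load: 57+10=67)
  J=10 → Machine 2 (load: 59+10=69)
Machine loads: [67, 69]
Makespan = max = 69 time units


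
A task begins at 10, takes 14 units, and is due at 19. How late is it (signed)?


Completion = 10 + 14 = 24
Lateness = C - d = 24 - 19
= 5


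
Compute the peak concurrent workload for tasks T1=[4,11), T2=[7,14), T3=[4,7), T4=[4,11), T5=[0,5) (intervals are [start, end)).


Check each time point for overlaps:
  t=4: 4 tasks active (T1, T3, T4, T5)
Max concurrent = 4


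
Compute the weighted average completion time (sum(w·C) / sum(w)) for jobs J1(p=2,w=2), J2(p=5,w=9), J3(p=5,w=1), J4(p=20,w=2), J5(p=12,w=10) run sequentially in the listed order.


Completion times:
  J1: C=2, w×C=2×2=4
  J2: C=7, w×C=9×7=63
  J3: C=12, w×C=1×12=12
  J4: C=32, w×C=2×32=64
  J5: C=44, w×C=10×44=440
Sum w×C = 583
Sum w = 24
Weighted avg = 583/24
= 24.29


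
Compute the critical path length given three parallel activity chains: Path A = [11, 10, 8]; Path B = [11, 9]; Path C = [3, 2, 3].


Path A: 11 + 10 + 8 = 29
Path B: 11 + 9 = 20
Path C: 3 + 2 + 3 = 8
Critical path = longest = max(29, 20, 8)
= 29 (Path A)


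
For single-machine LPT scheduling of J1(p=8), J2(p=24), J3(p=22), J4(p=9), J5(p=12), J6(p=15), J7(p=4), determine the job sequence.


LPT: sort by longest processing time first
  J2: p=24
  J3: p=22
  J6: p=15
  J5: p=12
  J4: p=9
  J1: p=8
  J7: p=4
Order: J2 → J3 → J6 → J5 → J4 → J1 → J7


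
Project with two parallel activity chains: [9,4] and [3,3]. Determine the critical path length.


Path A: 9 + 4 = 13
Path B: 3 + 3 = 6
Critical path = longest = max(13, 6)
= 13 (Path A)


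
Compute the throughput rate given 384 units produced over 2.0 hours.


Throughput = units / time
= 384 / 2.0
= 192.0 units/hour


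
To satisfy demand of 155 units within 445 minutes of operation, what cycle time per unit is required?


Cycle time = available time / demand
= 445 / 155
= 2.87 min/unit


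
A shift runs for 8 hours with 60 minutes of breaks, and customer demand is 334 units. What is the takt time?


Available = 8×60 - 60 = 420 min
Takt time = 420 / 334
= 1.26 min/unit


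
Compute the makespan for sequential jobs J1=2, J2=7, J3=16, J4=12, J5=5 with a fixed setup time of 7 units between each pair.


Makespan = Σ processing + (n-1) × setup
= (2 + 7 + 16 + 12 + 5) + (5-1)×7
= 42 + 28
= 70 time units


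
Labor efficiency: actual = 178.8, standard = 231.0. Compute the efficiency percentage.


Efficiency = (actual / standard) × 100
= (178.8 / 231.0) × 100
= 77.4%


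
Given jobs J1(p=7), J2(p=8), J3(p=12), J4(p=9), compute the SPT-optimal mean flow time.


SPT order: J1 → J2 → J4 → J3
Completion times:
  J1: C=7
  J2: C=15
  J4: C=24
  J3: C=36
Sum = 82, n = 4
Mean flow = 82/4
= 20.50


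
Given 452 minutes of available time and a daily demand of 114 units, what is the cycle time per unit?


Cycle time = available time / demand
= 452 / 114
= 3.96 min/unit


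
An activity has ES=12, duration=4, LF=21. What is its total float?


EF = ES + duration = 12 + 4 = 16
LS = LF - duration = 21 - 4 = 17
Total Float = LF - EF = 21 - 16
(or LS - ES = 17 - 12)
= 5


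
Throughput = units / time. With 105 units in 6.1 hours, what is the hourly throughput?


Throughput = units / time
= 105 / 6.1
= 17.2 units/hour


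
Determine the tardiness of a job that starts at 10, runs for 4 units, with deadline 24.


Completion = start + processing = 10 + 4 = 14
Tardiness = max(0, C - d) = max(0, 14 - 24)
= max(0, -10)
= 0


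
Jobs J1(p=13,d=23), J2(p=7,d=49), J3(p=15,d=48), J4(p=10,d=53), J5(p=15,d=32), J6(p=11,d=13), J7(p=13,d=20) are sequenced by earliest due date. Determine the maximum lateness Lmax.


EDD order: J6 → J7 → J1 → J5 → J3 → J2 → J4
Completion and lateness:
  J6: C=11, d=13, L=11-13=-2
  J7: C=24, d=20, L=24-20=4
  J1: C=37, d=23, L=37-23=14
  J5: C=52, d=32, L=52-32=20
  J3: C=67, d=48, L=67-48=19
  J2: C=74, d=49, L=74-49=25
  J4: C=84, d=53, L=84-53=31
Lmax = max(-2, 4, 14, 20, 19, 25, 31)
= 31


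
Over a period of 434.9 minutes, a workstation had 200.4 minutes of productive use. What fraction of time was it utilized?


Utilization = busy / total × 100
= 200.4 / 434.9 × 100
= 46.1%


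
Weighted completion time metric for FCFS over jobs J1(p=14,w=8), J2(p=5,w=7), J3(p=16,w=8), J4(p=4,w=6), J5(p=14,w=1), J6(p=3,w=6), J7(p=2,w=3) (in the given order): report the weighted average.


Completion times:
  J1: C=14, w×C=8×14=112
  J2: C=19, w×C=7×19=133
  J3: C=35, w×C=8×35=280
  J4: C=39, w×C=6×39=234
  J5: C=53, w×C=1×53=53
  J6: C=56, w×C=6×56=336
  J7: C=58, w×C=3×58=174
Sum w×C = 1322
Sum w = 39
Weighted avg = 1322/39
= 33.90


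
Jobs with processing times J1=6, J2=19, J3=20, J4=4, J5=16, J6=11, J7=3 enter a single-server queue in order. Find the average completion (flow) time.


Completion times:
  J1: completes at 6
  J2: completes at 25
  J3: completes at 45
  J4: completes at 49
  J5: completes at 65
  J6: completes at 76
  J7: completes at 79
Sum = 345
Average = 345/7
= 49.29


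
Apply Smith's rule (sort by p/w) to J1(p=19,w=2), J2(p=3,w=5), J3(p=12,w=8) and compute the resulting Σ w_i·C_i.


WSPT order (by p/w): J2 → J3 → J1
  J2: C=3, w·C=5×3=15
  J3: C=15, w·C=8×15=120
  J1: C=34, w·C=2×34=68
Σ w·C = 203
= 203


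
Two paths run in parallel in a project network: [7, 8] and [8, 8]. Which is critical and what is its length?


Path A: 7 + 8 = 15
Path B: 8 + 8 = 16
Critical path = longest = max(15, 16)
= 16 (Path B)


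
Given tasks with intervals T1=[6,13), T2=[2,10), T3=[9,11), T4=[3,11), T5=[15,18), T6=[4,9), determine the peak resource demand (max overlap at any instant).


Check each time point for overlaps:
  t=6: 4 tasks active (T1, T2, T4, T6)
Max concurrent = 4


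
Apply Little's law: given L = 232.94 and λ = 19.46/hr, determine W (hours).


Little's law: L = λW → W = L / λ
= 232.94 / 19.46
= 11.97 hours


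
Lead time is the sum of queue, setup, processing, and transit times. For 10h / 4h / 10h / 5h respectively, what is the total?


Lead time = queue + setup + processing + transit
= 10 + 4 + 10 + 5
= 29 hours


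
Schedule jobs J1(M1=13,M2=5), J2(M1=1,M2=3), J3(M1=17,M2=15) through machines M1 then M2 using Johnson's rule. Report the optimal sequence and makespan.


Johnson's rule:
Group 1 (M1≤M2, sort by M1): ['J2']
Group 2 (M1>M2, sort desc M2): ['J3', 'J1']
Sequence: J2 → J3 → J1
Makespan calculation:
  J2: M1 done=1, M2 done=4
  J3: M1 done=18, M2 done=33
  J1: M1 done=31, M2 done=38
= Sequence: J2 → J3 → J1, Makespan: 38


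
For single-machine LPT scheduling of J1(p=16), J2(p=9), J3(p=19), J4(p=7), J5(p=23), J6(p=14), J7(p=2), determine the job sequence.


LPT: sort by longest processing time first
  J5: p=23
  J3: p=19
  J1: p=16
  J6: p=14
  J2: p=9
  J4: p=7
  J7: p=2
Order: J5 → J3 → J1 → J6 → J2 → J4 → J7


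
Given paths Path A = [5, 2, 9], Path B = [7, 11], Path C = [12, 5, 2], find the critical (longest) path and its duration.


Path A: 5 + 2 + 9 = 16
Path B: 7 + 11 = 18
Path C: 12 + 5 + 2 = 19
Critical path = longest = max(16, 18, 19)
= 19 (Path C)


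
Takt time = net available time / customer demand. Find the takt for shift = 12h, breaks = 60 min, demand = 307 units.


Available = 12×60 - 60 = 660 min
Takt time = 660 / 307
= 2.15 min/unit


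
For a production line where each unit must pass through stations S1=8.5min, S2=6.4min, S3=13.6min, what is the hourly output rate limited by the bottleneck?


Bottleneck = longest station time
Station times: [8.5, 6.4, 13.6]
Max = 13.6 min
Rate = 60 / 13.6
= 4.41 units/hour (bottleneck: 13.6min)


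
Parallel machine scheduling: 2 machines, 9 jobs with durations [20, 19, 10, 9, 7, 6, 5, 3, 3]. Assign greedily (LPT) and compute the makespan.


Jobs (LPT sorted): [20, 19, 10, 9, 7, 6, 5, 3, 3]
Machines: 2
  J=20 → Machine 1 (load: 0+20=20)
  J=19 → Machine 2 (load: 0+19=19)
  J=10 → Machine 2 (load: 19+10=29)
  J=9 → Machine 1 (load: 20+9=29)
  J=7 → Machine 1 (load: 29+7=36)
  J=6 → Machine 2 (load: 29+6=35)
  J=5 → Machine 2 (load: 35+5=40)
  J=3 → Machine 1 (load: 36+3=39)
  J=3 → Machine 1 (load: 39+3=42)
Machine loads: [42, 40]
Makespan = max = 42 time units


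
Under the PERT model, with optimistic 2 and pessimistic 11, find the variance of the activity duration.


σ² = ((p - o) / 6)² = (p - o)² / 36
= (11 - 2)² / 36
= 9² / 36
= 81 / 36
= 2.2500


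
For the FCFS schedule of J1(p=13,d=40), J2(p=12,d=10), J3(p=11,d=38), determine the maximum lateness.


Lateness per job (L = C - d):
  J1: C=13, d=40, L=-27
  J2: C=25, d=10, L=15
  J3: C=36, d=38, L=-2
Lmax = max(-27, 15, -2)
= 15


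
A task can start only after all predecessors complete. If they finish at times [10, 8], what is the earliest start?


ES = max of all predecessor completion times
Predecessors: [10, 8]
ES = max(10, 8)
= 10


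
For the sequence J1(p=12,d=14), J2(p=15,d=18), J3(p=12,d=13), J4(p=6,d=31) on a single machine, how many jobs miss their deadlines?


Completion vs due date:
  J1: C=12, d=14 → on time
  J2: C=27, d=18 → TARDY
  J3: C=39, d=13 → TARDY
  J4: C=45, d=31 → TARDY
Tardy jobs: J2, J3, J4
Count = 3


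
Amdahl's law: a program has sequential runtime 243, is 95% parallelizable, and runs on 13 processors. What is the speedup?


Amdahl's law: T_p = T × ((1-p) + p/N)
= 243 × ((1-0.95) + 0.95/13)
= 243 × (0.05 + 0.0731)
= 243 × 0.1231
= 29.91
Speedup = 243/29.91
= 8.12×


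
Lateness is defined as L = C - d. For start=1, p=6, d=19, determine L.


Completion = 1 + 6 = 7
Lateness = C - d = 7 - 19
= -12


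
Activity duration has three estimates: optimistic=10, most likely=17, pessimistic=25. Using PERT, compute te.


te = (o + 4m + p) / 6
= (10 + 4×17 + 25) / 6
= (10 + 68 + 25) / 6
= 103 / 6
= 17.17


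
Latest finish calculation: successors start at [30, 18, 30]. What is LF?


LF = min of all successor start times
Successors start at: [30, 18, 30]
LF = min(30, 18, 30)
= 18


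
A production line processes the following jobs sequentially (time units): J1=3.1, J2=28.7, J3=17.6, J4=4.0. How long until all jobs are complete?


Sequential makespan: sum all processing times
= 3.1 + 28.7 + 17.6 + 4.0
= 53.4 time units


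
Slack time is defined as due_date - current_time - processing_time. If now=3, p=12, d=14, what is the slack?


Slack = due - current_time - processing
= 14 - 3 - 12
= -1


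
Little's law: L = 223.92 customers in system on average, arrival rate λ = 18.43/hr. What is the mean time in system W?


Little's law: L = λW → W = L / λ
= 223.92 / 18.43
= 12.15 hours


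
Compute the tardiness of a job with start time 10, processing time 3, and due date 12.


Completion = start + processing = 10 + 3 = 13
Tardiness = max(0, C - d) = max(0, 13 - 12)
= max(0, 1)
= 1


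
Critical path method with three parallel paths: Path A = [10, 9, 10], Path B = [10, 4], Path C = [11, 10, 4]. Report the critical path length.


Path A: 10 + 9 + 10 = 29
Path B: 10 + 4 = 14
Path C: 11 + 10 + 4 = 25
Critical path = longest = max(29, 14, 25)
= 29 (Path A)


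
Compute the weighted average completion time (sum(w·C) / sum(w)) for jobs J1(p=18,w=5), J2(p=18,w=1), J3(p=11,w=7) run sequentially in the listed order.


Completion times:
  J1: C=18, w×C=5×18=90
  J2: C=36, w×C=1×36=36
  J3: C=47, w×C=7×47=329
Sum w×C = 455
Sum w = 13
Weighted avg = 455/13
= 35.00


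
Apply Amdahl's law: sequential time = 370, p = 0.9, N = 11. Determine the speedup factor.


Amdahl's law: T_p = T × ((1-p) + p/N)
= 370 × ((1-0.9) + 0.9/11)
= 370 × (0.10 + 0.0818)
= 370 × 0.1818
= 67.27
Speedup = 370/67.27
= 5.50×


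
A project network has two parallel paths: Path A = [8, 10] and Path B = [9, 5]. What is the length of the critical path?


Path A: 8 + 10 = 18
Path B: 9 + 5 = 14
Critical path = longest = max(18, 14)
= 18 (Path A)


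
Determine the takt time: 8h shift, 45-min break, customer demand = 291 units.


Available = 8×60 - 45 = 435 min
Takt time = 435 / 291
= 1.49 min/unit


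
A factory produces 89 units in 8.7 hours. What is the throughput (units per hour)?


Throughput = units / time
= 89 / 8.7
= 10.2 units/hour


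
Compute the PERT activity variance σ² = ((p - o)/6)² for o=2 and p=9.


σ² = ((p - o) / 6)² = (p - o)² / 36
= (9 - 2)² / 36
= 7² / 36
= 49 / 36
= 1.3611


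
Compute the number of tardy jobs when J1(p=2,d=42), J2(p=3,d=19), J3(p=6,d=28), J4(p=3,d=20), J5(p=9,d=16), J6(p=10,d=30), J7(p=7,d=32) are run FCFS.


Completion vs due date:
  J1: C=2, d=42 → on time
  J2: C=5, d=19 → on time
  J3: C=11, d=28 → on time
  J4: C=14, d=20 → on time
  J5: C=23, d=16 → TARDY
  J6: C=33, d=30 → TARDY
  J7: C=40, d=32 → TARDY
Tardy jobs: J5, J6, J7
Count = 3


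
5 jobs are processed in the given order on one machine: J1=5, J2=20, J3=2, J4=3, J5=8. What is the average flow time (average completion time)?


Completion times:
  J1: completes at 5
  J2: completes at 25
  J3: completes at 27
  J4: completes at 30
  J5: completes at 38
Sum = 125
Average = 125/5
= 25.00


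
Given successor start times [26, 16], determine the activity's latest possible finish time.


LF = min of all successor start times
Successors start at: [26, 16]
LF = min(26, 16)
= 16


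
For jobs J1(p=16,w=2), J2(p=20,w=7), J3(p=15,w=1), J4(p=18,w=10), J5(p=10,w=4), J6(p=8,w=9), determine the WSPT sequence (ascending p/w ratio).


WSPT (Smith's rule): sort by p/w ascending
  J6: p/w = 8/9 = 0.889
  J4: p/w = 18/10 = 1.800
  J5: p/w = 10/4 = 2.500
  J2: p/w = 20/7 = 2.857
  J1: p/w = 16/2 = 8.000
  J3: p/w = 15/1 = 15.000
Order: J6 → J4 → J5 → J2 → J1 → J3


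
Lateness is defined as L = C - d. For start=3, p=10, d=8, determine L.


Completion = 3 + 10 = 13
Lateness = C - d = 13 - 8
= 5


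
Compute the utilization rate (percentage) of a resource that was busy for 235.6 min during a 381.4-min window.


Utilization = busy / total × 100
= 235.6 / 381.4 × 100
= 61.8%


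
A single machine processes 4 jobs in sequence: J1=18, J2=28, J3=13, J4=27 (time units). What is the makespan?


Sequential makespan: sum all processing times
= 18 + 28 + 13 + 27
= 86 time units
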